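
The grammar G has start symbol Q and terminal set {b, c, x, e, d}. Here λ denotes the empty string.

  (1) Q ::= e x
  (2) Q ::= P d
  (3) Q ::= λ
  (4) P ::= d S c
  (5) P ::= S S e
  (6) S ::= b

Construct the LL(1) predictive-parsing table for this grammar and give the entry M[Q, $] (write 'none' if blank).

Q ::= λ

FIRST(S) = {b}
FIRST(P) = {b, d}  (via S S e)
FIRST(Q) = {λ, b, d, e}  (via P d)
FOLLOW(Q) includes $ since Q is the start symbol.
FOLLOW(Q): Q appears on no right-hand side. Thus FOLLOW(Q) = {$}.
For Q ::= e x: FIRST(e x) = {e}, so it goes in M[Q, t] for t ∈ {e}.
For Q ::= P d: FIRST(P d) = {b, d}, so it goes in M[Q, t] for t ∈ {b, d}.
For Q ::= λ: FIRST(λ) = {λ}, so it goes in M[Q, t] for t ∈ {}; since λ ∈ FIRST, also for every t ∈ FOLLOW(Q) = {$}.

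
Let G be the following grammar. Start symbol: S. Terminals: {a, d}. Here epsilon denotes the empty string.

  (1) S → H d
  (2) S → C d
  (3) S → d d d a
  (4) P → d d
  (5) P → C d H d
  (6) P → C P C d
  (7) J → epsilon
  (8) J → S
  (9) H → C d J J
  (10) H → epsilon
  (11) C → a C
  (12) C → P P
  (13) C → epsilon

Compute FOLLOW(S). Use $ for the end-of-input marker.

FIRST(S): from S→H d we get {a, d}; from S→C d we get {a, d}; from S→d d d a we get {d}. So FIRST(S) = {a, d}.
FIRST(J): from J→epsilon we get {epsilon}; from J→S we get {a, d}. So FIRST(J) = {epsilon, a, d}.
FIRST(P): from P→d d we get {d}; from P→C d H d we get {a, d}; from P→C P C d we get {a, d}. So FIRST(P) = {a, d}.
FIRST(C): from C→a C we get {a}; from C→P P we get {a, d}; from C→epsilon we get {epsilon}. So FIRST(C) = {epsilon, a, d}.
FIRST(H): from H→C d J J we get {a, d}; from H→epsilon we get {epsilon}. So FIRST(H) = {epsilon, a, d}.
FOLLOW(S) includes $ since S is the start symbol.
FOLLOW(H): in S→H d, H is followed by d with FIRST {d}; in P→C d H d, H is followed by d with FIRST {d}. Thus FOLLOW(H) = {d}.
FOLLOW(J): in H→C d J J (occurrence 1), J is followed by J with FIRST {epsilon, a, d}; in H→C d J J (occurrence 1), the suffix after J is nullable, so FOLLOW(J) ⊇ FOLLOW(H) = {d}; in H→C d J J (occurrence 2), the suffix after J is empty, so FOLLOW(J) ⊇ FOLLOW(H) = {d}. Thus FOLLOW(J) = {a, d}.
FOLLOW(S): in J→S, the suffix after S is empty, so FOLLOW(S) ⊇ FOLLOW(J) = {a, d}. Thus FOLLOW(S) = {$, a, d}.
FOLLOW(C): in S→C d, C is followed by d with FIRST {d}; in P→C d H d, C is followed by d H d with FIRST {d}; in P→C P C d (occurrence 1), C is followed by P C d with FIRST {a, d}; in P→C P C d (occurrence 2), C is followed by d with FIRST {d}; in H→C d J J, C is followed by d J J with FIRST {d}; in C→a C, the suffix after C is empty (adds nothing new). Thus FOLLOW(C) = {a, d}.
FOLLOW(P): in P→C P C d, P is followed by C d with FIRST {a, d}; in C→P P (occurrence 1), P is followed by P with FIRST {a, d}; in C→P P (occurrence 2), the suffix after P is empty, so FOLLOW(P) ⊇ FOLLOW(C) = {a, d}. Thus FOLLOW(P) = {a, d}.

{$, a, d}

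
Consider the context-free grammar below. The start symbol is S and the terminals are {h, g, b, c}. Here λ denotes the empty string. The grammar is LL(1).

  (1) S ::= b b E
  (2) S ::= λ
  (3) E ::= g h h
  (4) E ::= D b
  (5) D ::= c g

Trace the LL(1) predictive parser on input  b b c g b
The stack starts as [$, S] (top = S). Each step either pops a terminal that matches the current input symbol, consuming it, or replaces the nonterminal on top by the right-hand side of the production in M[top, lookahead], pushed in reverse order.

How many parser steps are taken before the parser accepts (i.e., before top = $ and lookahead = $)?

8

step 1: stack=$ S  input=b b c g b $  — expand S ::= b b E
step 2: stack=$ E b b  input=b b c g b $  — match b
step 3: stack=$ E b  input=b c g b $  — match b
step 4: stack=$ E  input=c g b $  — expand E ::= D b
step 5: stack=$ b D  input=c g b $  — expand D ::= c g
step 6: stack=$ b g c  input=c g b $  — match c
step 7: stack=$ b g  input=g b $  — match g
step 8: stack=$ b  input=b $  — match b
Accept reached after 8 steps.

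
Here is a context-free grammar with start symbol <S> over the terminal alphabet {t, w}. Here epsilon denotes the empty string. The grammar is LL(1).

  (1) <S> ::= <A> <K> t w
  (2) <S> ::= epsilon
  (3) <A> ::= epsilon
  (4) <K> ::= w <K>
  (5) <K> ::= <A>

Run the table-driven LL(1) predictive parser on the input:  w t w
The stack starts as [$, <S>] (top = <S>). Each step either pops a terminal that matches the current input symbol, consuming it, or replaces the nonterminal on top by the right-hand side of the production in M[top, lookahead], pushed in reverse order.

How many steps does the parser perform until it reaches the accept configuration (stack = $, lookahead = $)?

8

     Stack          Input    Action
  1  $ <S>          w t w $  expand <S> ::= <A> <K> t w
  2  $ w t <K> <A>  w t w $  expand <A> ::= epsilon
  3  $ w t <K>      w t w $  expand <K> ::= w <K>
  4  $ w t <K> w    w t w $  match w
  5  $ w t <K>      t w $    expand <K> ::= <A>
  6  $ w t <A>      t w $    expand <A> ::= epsilon
  7  $ w t          t w $    match t
  8  $ w            w $      match w
Accept reached after 8 steps.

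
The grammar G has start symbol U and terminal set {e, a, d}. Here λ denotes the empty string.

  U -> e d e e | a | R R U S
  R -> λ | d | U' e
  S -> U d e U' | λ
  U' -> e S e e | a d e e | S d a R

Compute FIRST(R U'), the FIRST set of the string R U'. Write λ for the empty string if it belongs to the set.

{a, d, e}

FIRST(U): from U->e d e e we get {e}; from U->a we get {a}; from U->R R U S we get {a, d, e}. So FIRST(U) = {a, d, e}.
FIRST(S): from S->U d e U' we get {a, d, e}; from S->λ we get {λ}. So FIRST(S) = {λ, a, d, e}.
FIRST(U'): from U'->e S e e we get {e}; from U'->a d e e we get {a}; from U'->S d a R we get {a, d, e}. So FIRST(U') = {a, d, e}.
FIRST(R): from R->λ we get {λ}; from R->d we get {d}; from R->U' e we get {a, d, e}. So FIRST(R) = {λ, a, d, e}.
FIRST(R U'): take FIRST of each symbol in turn, carrying on past any symbol whose FIRST contains λ; result {a, d, e}.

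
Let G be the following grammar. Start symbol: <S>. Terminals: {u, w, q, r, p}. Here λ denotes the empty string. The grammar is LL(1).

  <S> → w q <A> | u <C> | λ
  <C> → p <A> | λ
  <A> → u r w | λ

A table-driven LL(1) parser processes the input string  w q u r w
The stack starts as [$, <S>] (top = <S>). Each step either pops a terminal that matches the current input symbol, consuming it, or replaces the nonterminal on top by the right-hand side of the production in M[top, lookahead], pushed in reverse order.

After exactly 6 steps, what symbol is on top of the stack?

     Stack      Input        Action
  1  $ <S>      w q u r w $  expand <S> → w q <A>
  2  $ <A> q w  w q u r w $  match w
  3  $ <A> q    q u r w $    match q
  4  $ <A>      u r w $      expand <A> → u r w
  5  $ w r u    u r w $      match u
  6  $ w r      r w $        match r
Stack after step 6: $ w (top = w).

w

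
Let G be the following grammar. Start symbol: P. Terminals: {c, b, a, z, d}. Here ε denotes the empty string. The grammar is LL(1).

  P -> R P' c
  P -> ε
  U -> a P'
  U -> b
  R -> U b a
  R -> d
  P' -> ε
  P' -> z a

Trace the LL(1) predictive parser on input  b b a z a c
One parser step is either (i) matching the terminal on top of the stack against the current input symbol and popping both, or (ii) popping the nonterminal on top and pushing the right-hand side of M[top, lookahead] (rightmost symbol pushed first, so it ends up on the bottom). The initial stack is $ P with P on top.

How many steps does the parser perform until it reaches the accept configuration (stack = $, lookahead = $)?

10

      Stack         Input          Action
   1  $ P           b b a z a c $  expand P -> R P' c
   2  $ c P' R      b b a z a c $  expand R -> U b a
   3  $ c P' a b U  b b a z a c $  expand U -> b
   4  $ c P' a b b  b b a z a c $  match b
   5  $ c P' a b    b a z a c $    match b
   6  $ c P' a      a z a c $      match a
   7  $ c P'        z a c $        expand P' -> z a
   8  $ c a z       z a c $        match z
   9  $ c a         a c $          match a
  10  $ c           c $            match c
Accept reached after 10 steps.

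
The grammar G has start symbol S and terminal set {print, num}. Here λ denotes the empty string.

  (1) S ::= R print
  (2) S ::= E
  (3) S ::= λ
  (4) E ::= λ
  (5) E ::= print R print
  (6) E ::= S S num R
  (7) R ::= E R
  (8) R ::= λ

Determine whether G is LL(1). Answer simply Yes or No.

No

FIRST(S) = {λ, num, print}
FIRST(E) = {λ, num, print}
FIRST(R) = {λ, num, print}
FOLLOW(S) = {$, num, print}
FOLLOW(E) = {$, num, print}
FOLLOW(R) = {$, num, print}
Cell M[E, num] receives both E ::= λ and E ::= S S num R — the grammar is not LL(1).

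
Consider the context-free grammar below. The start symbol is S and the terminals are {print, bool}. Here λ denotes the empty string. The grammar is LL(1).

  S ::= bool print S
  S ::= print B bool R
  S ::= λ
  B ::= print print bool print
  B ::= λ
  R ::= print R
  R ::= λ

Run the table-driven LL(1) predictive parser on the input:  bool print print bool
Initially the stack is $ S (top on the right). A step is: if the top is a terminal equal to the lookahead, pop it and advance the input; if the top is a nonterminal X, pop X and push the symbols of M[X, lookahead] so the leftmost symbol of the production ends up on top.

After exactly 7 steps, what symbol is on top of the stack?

R

step 1: stack=$ S  input=bool print print bool $  — expand S ::= bool print S
step 2: stack=$ S print bool  input=bool print print bool $  — match bool
step 3: stack=$ S print  input=print print bool $  — match print
step 4: stack=$ S  input=print bool $  — expand S ::= print B bool R
step 5: stack=$ R bool B print  input=print bool $  — match print
step 6: stack=$ R bool B  input=bool $  — expand B ::= λ
step 7: stack=$ R bool  input=bool $  — match bool
Stack after step 7: $ R (top = R).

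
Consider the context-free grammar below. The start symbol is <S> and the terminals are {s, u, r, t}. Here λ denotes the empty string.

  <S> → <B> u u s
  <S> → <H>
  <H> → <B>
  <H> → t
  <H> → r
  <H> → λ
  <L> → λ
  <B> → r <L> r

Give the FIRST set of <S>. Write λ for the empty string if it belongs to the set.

FIRST(<L>) = {λ}
FIRST(<B>) = {r}
FIRST(<H>) = {λ, r, t}  (via <B>)
FIRST(<S>) = {λ, r, t}  (via <B> u u s, <H>)

{λ, r, t}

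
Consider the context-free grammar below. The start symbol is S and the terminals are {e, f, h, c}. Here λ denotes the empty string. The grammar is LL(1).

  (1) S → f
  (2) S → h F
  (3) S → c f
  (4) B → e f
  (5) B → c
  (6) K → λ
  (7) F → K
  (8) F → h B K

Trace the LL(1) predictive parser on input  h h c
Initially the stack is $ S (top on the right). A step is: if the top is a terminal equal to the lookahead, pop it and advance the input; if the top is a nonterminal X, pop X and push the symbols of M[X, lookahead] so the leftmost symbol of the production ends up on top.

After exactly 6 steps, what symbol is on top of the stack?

K

     Stack    Input    Action
  1  $ S      h h c $  expand S → h F
  2  $ F h    h h c $  match h
  3  $ F      h c $    expand F → h B K
  4  $ K B h  h c $    match h
  5  $ K B    c $      expand B → c
  6  $ K c    c $      match c
Stack after step 6: $ K (top = K).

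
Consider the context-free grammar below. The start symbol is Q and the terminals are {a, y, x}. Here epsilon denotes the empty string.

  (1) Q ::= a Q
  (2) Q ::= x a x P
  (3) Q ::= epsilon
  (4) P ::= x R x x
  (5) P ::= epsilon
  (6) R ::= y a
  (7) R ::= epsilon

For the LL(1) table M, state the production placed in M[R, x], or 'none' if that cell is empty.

R ::= epsilon

FIRST(Q) = {epsilon, a, x}
FIRST(P) = {epsilon, x}
FIRST(R) = {epsilon, y}
FOLLOW(Q) includes $ since Q is the start symbol.
FOLLOW(R): in P::=x R x x, R is followed by x x with FIRST {x}. Thus FOLLOW(R) = {x}.
For R ::= y a: FIRST(y a) = {y}, so it goes in M[R, t] for t ∈ {y}.
For R ::= epsilon: FIRST(epsilon) = {epsilon}, so it goes in M[R, t] for t ∈ {}; since epsilon ∈ FIRST, also for every t ∈ FOLLOW(R) = {x}.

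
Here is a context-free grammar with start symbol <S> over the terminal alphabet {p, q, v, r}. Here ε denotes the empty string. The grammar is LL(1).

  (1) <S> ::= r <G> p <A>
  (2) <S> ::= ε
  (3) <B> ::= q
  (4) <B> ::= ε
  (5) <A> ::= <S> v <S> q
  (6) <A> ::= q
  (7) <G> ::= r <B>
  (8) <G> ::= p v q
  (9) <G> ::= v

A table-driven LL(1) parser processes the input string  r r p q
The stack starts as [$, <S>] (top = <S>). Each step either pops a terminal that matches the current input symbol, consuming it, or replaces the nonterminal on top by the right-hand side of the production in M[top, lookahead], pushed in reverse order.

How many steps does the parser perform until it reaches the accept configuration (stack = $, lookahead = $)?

step 1: stack=$ <S>  input=r r p q $  — expand <S> ::= r <G> p <A>
step 2: stack=$ <A> p <G> r  input=r r p q $  — match r
step 3: stack=$ <A> p <G>  input=r p q $  — expand <G> ::= r <B>
step 4: stack=$ <A> p <B> r  input=r p q $  — match r
step 5: stack=$ <A> p <B>  input=p q $  — expand <B> ::= ε
step 6: stack=$ <A> p  input=p q $  — match p
step 7: stack=$ <A>  input=q $  — expand <A> ::= q
step 8: stack=$ q  input=q $  — match q
Accept reached after 8 steps.

8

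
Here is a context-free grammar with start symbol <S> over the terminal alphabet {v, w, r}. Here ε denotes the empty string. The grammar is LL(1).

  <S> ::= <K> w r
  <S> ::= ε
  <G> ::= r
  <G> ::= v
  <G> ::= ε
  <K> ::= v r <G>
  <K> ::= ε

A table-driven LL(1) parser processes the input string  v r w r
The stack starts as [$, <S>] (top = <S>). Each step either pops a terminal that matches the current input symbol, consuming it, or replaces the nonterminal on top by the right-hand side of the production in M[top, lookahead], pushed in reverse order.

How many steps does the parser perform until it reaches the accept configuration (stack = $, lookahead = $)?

step 1: stack=$ <S>  input=v r w r $  — expand <S> ::= <K> w r
step 2: stack=$ r w <K>  input=v r w r $  — expand <K> ::= v r <G>
step 3: stack=$ r w <G> r v  input=v r w r $  — match v
step 4: stack=$ r w <G> r  input=r w r $  — match r
step 5: stack=$ r w <G>  input=w r $  — expand <G> ::= ε
step 6: stack=$ r w  input=w r $  — match w
step 7: stack=$ r  input=r $  — match r
Accept reached after 7 steps.

7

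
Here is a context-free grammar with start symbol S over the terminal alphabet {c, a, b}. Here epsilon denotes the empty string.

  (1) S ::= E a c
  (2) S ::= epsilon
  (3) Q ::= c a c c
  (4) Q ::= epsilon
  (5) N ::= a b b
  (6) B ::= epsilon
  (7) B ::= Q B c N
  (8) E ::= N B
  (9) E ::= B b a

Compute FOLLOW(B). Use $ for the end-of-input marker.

FIRST(Q): from Q::=c a c c we get {c}; from Q::=epsilon we get {epsilon}. So FIRST(Q) = {epsilon, c}.
FIRST(N): from N::=a b b we get {a}. So FIRST(N) = {a}.
FIRST(B): from B::=epsilon we get {epsilon}; from B::=Q B c N we get {c}. So FIRST(B) = {epsilon, c}.
FIRST(E): from E::=N B we get {a}; from E::=B b a we get {b, c}. So FIRST(E) = {a, b, c}.
FIRST(S): from S::=E a c we get {a, b, c}; from S::=epsilon we get {epsilon}. So FIRST(S) = {epsilon, a, b, c}.
FOLLOW(S) includes $ since S is the start symbol.
FOLLOW(S): S appears on no right-hand side. Thus FOLLOW(S) = {$}.
FOLLOW(Q): in B::=Q B c N, Q is followed by B c N with FIRST {c}. Thus FOLLOW(Q) = {c}.
FOLLOW(E): in S::=E a c, E is followed by a c with FIRST {a}. Thus FOLLOW(E) = {a}.
FOLLOW(B): in B::=Q B c N, B is followed by c N with FIRST {c}; in E::=N B, the suffix after B is empty, so FOLLOW(B) ⊇ FOLLOW(E) = {a}; in E::=B b a, B is followed by b a with FIRST {b}. Thus FOLLOW(B) = {a, b, c}.
FOLLOW(N): in B::=Q B c N, the suffix after N is empty, so FOLLOW(N) ⊇ FOLLOW(B) = {a, b, c}; in E::=N B, N is followed by B with FIRST {epsilon, c}; in E::=N B, the suffix after N is nullable, so FOLLOW(N) ⊇ FOLLOW(E) = {a}. Thus FOLLOW(N) = {a, b, c}.

{a, b, c}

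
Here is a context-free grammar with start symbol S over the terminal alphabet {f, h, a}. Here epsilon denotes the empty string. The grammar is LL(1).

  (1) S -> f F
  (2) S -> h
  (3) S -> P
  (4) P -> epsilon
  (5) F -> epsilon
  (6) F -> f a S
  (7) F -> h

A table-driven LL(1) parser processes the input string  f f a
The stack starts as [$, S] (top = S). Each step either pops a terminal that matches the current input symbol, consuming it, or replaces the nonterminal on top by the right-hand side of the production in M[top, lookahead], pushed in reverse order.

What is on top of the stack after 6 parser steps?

P

step 1: stack=$ S  input=f f a $  — expand S -> f F
step 2: stack=$ F f  input=f f a $  — match f
step 3: stack=$ F  input=f a $  — expand F -> f a S
step 4: stack=$ S a f  input=f a $  — match f
step 5: stack=$ S a  input=a $  — match a
step 6: stack=$ S  input=$  — expand S -> P
Stack after step 6: $ P (top = P).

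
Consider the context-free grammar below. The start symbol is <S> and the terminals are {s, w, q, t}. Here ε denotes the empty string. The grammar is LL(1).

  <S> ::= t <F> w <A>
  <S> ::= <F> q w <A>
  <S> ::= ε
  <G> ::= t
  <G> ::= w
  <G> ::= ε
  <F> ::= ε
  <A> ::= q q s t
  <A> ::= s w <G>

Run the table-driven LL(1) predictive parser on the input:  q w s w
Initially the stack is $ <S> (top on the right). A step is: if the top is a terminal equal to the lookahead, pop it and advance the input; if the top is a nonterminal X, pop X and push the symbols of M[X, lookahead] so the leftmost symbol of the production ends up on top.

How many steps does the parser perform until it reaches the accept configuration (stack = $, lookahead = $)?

8

step 1: stack=$ <S>  input=q w s w $  — expand <S> ::= <F> q w <A>
step 2: stack=$ <A> w q <F>  input=q w s w $  — expand <F> ::= ε
step 3: stack=$ <A> w q  input=q w s w $  — match q
step 4: stack=$ <A> w  input=w s w $  — match w
step 5: stack=$ <A>  input=s w $  — expand <A> ::= s w <G>
step 6: stack=$ <G> w s  input=s w $  — match s
step 7: stack=$ <G> w  input=w $  — match w
step 8: stack=$ <G>  input=$  — expand <G> ::= ε
Accept reached after 8 steps.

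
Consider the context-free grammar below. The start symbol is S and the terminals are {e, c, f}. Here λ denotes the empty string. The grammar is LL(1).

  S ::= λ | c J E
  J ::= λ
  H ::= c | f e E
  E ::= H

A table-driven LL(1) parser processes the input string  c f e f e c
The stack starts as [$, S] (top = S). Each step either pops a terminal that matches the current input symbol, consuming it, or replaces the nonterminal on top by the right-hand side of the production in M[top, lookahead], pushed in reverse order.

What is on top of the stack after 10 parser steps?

e

      Stack    Input          Action
   1  $ S      c f e f e c $  expand S ::= c J E
   2  $ E J c  c f e f e c $  match c
   3  $ E J    f e f e c $    expand J ::= λ
   4  $ E      f e f e c $    expand E ::= H
   5  $ H      f e f e c $    expand H ::= f e E
   6  $ E e f  f e f e c $    match f
   7  $ E e    e f e c $      match e
   8  $ E      f e c $        expand E ::= H
   9  $ H      f e c $        expand H ::= f e E
  10  $ E e f  f e c $        match f
Stack after step 10: $ E e (top = e).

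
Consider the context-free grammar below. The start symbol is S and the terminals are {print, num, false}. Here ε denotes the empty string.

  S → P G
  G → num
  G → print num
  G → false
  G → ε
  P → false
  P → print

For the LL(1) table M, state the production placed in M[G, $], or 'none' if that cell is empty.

G → ε

FIRST(G): from G→num we get {num}; from G→print num we get {print}; from G→false we get {false}; from G→ε we get {ε}. So FIRST(G) = {ε, false, num, print}.
FIRST(P): from P→false we get {false}; from P→print we get {print}. So FIRST(P) = {false, print}.
FIRST(S): from S→P G we get {false, print}. So FIRST(S) = {false, print}.
FOLLOW(S) includes $ since S is the start symbol.
FOLLOW(S): S appears on no right-hand side. Thus FOLLOW(S) = {$}.
FOLLOW(G): in S→P G, the suffix after G is empty, so FOLLOW(G) ⊇ FOLLOW(S) = {$}. Thus FOLLOW(G) = {$}.
For G → num: FIRST(num) = {num}, so it goes in M[G, t] for t ∈ {num}.
For G → print num: FIRST(print num) = {print}, so it goes in M[G, t] for t ∈ {print}.
For G → false: FIRST(false) = {false}, so it goes in M[G, t] for t ∈ {false}.
For G → ε: FIRST(ε) = {ε}, so it goes in M[G, t] for t ∈ {}; since ε ∈ FIRST, also for every t ∈ FOLLOW(G) = {$}.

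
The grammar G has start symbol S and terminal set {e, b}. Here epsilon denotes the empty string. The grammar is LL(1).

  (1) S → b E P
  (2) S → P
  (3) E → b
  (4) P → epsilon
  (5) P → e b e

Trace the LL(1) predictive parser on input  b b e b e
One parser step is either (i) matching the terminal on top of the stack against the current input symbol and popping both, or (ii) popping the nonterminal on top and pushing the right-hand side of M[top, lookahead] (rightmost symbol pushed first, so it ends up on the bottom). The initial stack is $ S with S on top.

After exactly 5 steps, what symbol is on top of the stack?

e

step 1: stack=$ S  input=b b e b e $  — expand S → b E P
step 2: stack=$ P E b  input=b b e b e $  — match b
step 3: stack=$ P E  input=b e b e $  — expand E → b
step 4: stack=$ P b  input=b e b e $  — match b
step 5: stack=$ P  input=e b e $  — expand P → e b e
Stack after step 5: $ e b e (top = e).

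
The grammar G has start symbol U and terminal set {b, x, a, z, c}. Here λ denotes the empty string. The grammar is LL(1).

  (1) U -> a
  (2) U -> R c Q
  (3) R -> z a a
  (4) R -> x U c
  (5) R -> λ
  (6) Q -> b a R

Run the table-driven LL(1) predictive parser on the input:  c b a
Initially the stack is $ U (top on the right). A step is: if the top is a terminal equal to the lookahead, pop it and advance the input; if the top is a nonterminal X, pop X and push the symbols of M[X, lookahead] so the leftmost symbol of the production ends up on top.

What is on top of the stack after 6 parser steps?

R

step 1: stack=$ U  input=c b a $  — expand U -> R c Q
step 2: stack=$ Q c R  input=c b a $  — expand R -> λ
step 3: stack=$ Q c  input=c b a $  — match c
step 4: stack=$ Q  input=b a $  — expand Q -> b a R
step 5: stack=$ R a b  input=b a $  — match b
step 6: stack=$ R a  input=a $  — match a
Stack after step 6: $ R (top = R).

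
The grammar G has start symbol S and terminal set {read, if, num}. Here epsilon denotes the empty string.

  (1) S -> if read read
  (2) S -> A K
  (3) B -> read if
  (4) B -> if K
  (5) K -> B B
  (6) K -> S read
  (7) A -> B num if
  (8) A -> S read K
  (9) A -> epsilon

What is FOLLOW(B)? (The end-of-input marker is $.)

{$, if, num, read}

FIRST(B) = {if, read}
FIRST(S) = {if, read}  (via A K)
FIRST(K) = {if, read}  (via B B, S read)
FIRST(A) = {epsilon, if, read}  (via B num if, S read K)
FOLLOW(S) includes $ since S is the start symbol.
FOLLOW(S): in K->S read, S is followed by read with FIRST {read}; in A->S read K, S is followed by read K with FIRST {read}. Thus FOLLOW(S) = {$, read}.
FOLLOW(A): in S->A K, A is followed by K with FIRST {if, read}. Thus FOLLOW(A) = {if, read}.
FOLLOW(B): in K->B B (occurrence 1), B is followed by B with FIRST {if, read}; in K->B B (occurrence 2), the suffix after B is empty, so FOLLOW(B) ⊇ FOLLOW(K) = {$, if, num, read}; in A->B num if, B is followed by num if with FIRST {num}. Thus FOLLOW(B) = {$, if, num, read}.
FOLLOW(K): in S->A K, the suffix after K is empty, so FOLLOW(K) ⊇ FOLLOW(S) = {$, read}; in B->if K, the suffix after K is empty, so FOLLOW(K) ⊇ FOLLOW(B) = {$, if, num, read}; in A->S read K, the suffix after K is empty, so FOLLOW(K) ⊇ FOLLOW(A) = {if, read}. Thus FOLLOW(K) = {$, if, num, read}.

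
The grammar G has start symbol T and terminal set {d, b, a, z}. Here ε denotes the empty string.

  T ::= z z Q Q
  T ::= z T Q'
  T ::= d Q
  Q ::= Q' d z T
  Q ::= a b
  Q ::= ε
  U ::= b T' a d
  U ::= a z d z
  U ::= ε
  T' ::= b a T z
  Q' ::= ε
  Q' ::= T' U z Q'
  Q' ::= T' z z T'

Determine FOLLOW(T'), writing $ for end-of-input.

{$, a, b, d, z}

FIRST(T) = {d, z}
FIRST(U) = {ε, a, b}
FIRST(T') = {b}
FIRST(Q') = {ε, b}  (via T' U z Q', T' z z T')
FIRST(Q) = {ε, a, b, d}  (via Q' d z T)
FOLLOW(T) includes $ since T is the start symbol.
FOLLOW(U): in Q'::=T' U z Q', U is followed by z Q' with FIRST {z}. Thus FOLLOW(U) = {z}.
FOLLOW(T): in T::=z T Q', T is followed by Q' with FIRST {ε, b}; in T::=z T Q', the suffix after T is nullable (adds nothing new); in Q::=Q' d z T, the suffix after T is empty, so FOLLOW(T) ⊇ FOLLOW(Q) = {$, a, b, d, z}; in T'::=b a T z, T is followed by z with FIRST {z}. Thus FOLLOW(T) = {$, a, b, d, z}.
FOLLOW(Q): in T::=z z Q Q (occurrence 1), Q is followed by Q with FIRST {ε, a, b, d}; in T::=z z Q Q (occurrence 1), the suffix after Q is nullable, so FOLLOW(Q) ⊇ FOLLOW(T) = {$, a, b, d, z}; in T::=z z Q Q (occurrence 2), the suffix after Q is empty, so FOLLOW(Q) ⊇ FOLLOW(T) = {$, a, b, d, z}; in T::=d Q, the suffix after Q is empty, so FOLLOW(Q) ⊇ FOLLOW(T) = {$, a, b, d, z}. Thus FOLLOW(Q) = {$, a, b, d, z}.
FOLLOW(Q'): in T::=z T Q', the suffix after Q' is empty, so FOLLOW(Q') ⊇ FOLLOW(T) = {$, a, b, d, z}; in Q::=Q' d z T, Q' is followed by d z T with FIRST {d}; in Q'::=T' U z Q', the suffix after Q' is empty (adds nothing new). Thus FOLLOW(Q') = {$, a, b, d, z}.
FOLLOW(T'): in U::=b T' a d, T' is followed by a d with FIRST {a}; in Q'::=T' U z Q', T' is followed by U z Q' with FIRST {a, b, z}; in Q'::=T' z z T' (occurrence 1), T' is followed by z z T' with FIRST {z}; in Q'::=T' z z T' (occurrence 2), the suffix after T' is empty, so FOLLOW(T') ⊇ FOLLOW(Q') = {$, a, b, d, z}. Thus FOLLOW(T') = {$, a, b, d, z}.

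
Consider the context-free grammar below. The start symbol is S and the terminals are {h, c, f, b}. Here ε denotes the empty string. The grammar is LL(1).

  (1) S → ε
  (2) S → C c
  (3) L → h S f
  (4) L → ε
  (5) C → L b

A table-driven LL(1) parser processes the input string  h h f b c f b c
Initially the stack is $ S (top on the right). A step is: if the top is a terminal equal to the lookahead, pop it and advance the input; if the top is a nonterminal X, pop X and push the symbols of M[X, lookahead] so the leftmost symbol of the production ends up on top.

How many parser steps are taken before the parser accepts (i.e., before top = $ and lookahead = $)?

step 1: stack=$ S  input=h h f b c f b c $  — expand S → C c
step 2: stack=$ c C  input=h h f b c f b c $  — expand C → L b
step 3: stack=$ c b L  input=h h f b c f b c $  — expand L → h S f
step 4: stack=$ c b f S h  input=h h f b c f b c $  — match h
step 5: stack=$ c b f S  input=h f b c f b c $  — expand S → C c
step 6: stack=$ c b f c C  input=h f b c f b c $  — expand C → L b
step 7: stack=$ c b f c b L  input=h f b c f b c $  — expand L → h S f
step 8: stack=$ c b f c b f S h  input=h f b c f b c $  — match h
step 9: stack=$ c b f c b f S  input=f b c f b c $  — expand S → ε
step 10: stack=$ c b f c b f  input=f b c f b c $  — match f
step 11: stack=$ c b f c b  input=b c f b c $  — match b
step 12: stack=$ c b f c  input=c f b c $  — match c
step 13: stack=$ c b f  input=f b c $  — match f
step 14: stack=$ c b  input=b c $  — match b
step 15: stack=$ c  input=c $  — match c
Accept reached after 15 steps.

15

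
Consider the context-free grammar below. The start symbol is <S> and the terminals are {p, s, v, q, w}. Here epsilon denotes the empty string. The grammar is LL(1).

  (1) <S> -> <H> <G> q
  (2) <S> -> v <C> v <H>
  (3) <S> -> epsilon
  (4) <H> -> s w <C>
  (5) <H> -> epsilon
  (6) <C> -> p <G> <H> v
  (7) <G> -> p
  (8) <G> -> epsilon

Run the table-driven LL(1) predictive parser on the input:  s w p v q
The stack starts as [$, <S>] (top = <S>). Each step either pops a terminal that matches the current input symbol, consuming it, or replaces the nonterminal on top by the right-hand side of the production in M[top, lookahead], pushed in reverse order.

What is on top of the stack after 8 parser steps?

v

     Stack                Input        Action
  1  $ <S>                s w p v q $  expand <S> -> <H> <G> q
  2  $ q <G> <H>          s w p v q $  expand <H> -> s w <C>
  3  $ q <G> <C> w s      s w p v q $  match s
  4  $ q <G> <C> w        w p v q $    match w
  5  $ q <G> <C>          p v q $      expand <C> -> p <G> <H> v
  6  $ q <G> v <H> <G> p  p v q $      match p
  7  $ q <G> v <H> <G>    v q $        expand <G> -> epsilon
  8  $ q <G> v <H>        v q $        expand <H> -> epsilon
Stack after step 8: $ q <G> v (top = v).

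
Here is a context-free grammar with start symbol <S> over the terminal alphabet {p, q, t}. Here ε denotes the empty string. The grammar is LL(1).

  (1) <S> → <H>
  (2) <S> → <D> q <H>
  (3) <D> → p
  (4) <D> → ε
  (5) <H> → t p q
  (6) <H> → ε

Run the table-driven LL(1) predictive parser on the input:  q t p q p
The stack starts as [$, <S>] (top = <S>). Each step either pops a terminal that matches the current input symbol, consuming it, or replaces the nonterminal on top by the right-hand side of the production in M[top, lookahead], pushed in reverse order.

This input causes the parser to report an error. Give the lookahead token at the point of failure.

     Stack        Input        Action
  1  $ <S>        q t p q p $  expand <S> → <D> q <H>
  2  $ <H> q <D>  q t p q p $  expand <D> → ε
  3  $ <H> q      q t p q p $  match q
  4  $ <H>        t p q p $    expand <H> → t p q
  5  $ q p t      t p q p $    match t
  6  $ q p        p q p $      match p
  7  $ q          q p $        match q
  8  $            p $          error: stack empty but input remains

p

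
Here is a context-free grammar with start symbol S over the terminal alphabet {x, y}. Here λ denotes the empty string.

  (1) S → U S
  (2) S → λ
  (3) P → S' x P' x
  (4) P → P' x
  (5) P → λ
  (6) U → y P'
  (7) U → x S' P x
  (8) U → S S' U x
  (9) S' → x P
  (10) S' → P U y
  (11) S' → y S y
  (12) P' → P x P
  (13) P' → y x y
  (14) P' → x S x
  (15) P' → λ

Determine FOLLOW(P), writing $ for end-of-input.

FIRST(S) = {λ, x, y}  (via U S)
FIRST(P) = {λ, x, y}  (via S' x P' x, P' x)
FIRST(P') = {λ, x, y}  (via P x P)
FIRST(U) = {x, y}  (via S S' U x)
FIRST(S') = {x, y}  (via P U y)
FOLLOW(S) includes $ since S is the start symbol.
FOLLOW(S): in S→U S, the suffix after S is empty (adds nothing new); in U→S S' U x, S is followed by S' U x with FIRST {x, y}; in S'→y S y, S is followed by y with FIRST {y}; in P'→x S x, S is followed by x with FIRST {x}. Thus FOLLOW(S) = {$, x, y}.
FOLLOW(U): in S→U S, U is followed by S with FIRST {λ, x, y}; in S→U S, the suffix after U is nullable, so FOLLOW(U) ⊇ FOLLOW(S) = {$, x, y}; in U→S S' U x, U is followed by x with FIRST {x}; in S'→P U y, U is followed by y with FIRST {y}. Thus FOLLOW(U) = {$, x, y}.
FOLLOW(S'): in P→S' x P' x, S' is followed by x P' x with FIRST {x}; in U→x S' P x, S' is followed by P x with FIRST {x, y}; in U→S S' U x, S' is followed by U x with FIRST {x, y}. Thus FOLLOW(S') = {x, y}.
FOLLOW(P'): in P→S' x P' x, P' is followed by x with FIRST {x}; in P→P' x, P' is followed by x with FIRST {x}; in U→y P', the suffix after P' is empty, so FOLLOW(P') ⊇ FOLLOW(U) = {$, x, y}. Thus FOLLOW(P') = {$, x, y}.
FOLLOW(P): in U→x S' P x, P is followed by x with FIRST {x}; in S'→x P, the suffix after P is empty, so FOLLOW(P) ⊇ FOLLOW(S') = {x, y}; in S'→P U y, P is followed by U y with FIRST {x, y}; in P'→P x P (occurrence 1), P is followed by x P with FIRST {x}; in P'→P x P (occurrence 2), the suffix after P is empty, so FOLLOW(P) ⊇ FOLLOW(P') = {$, x, y}. Thus FOLLOW(P) = {$, x, y}.

{$, x, y}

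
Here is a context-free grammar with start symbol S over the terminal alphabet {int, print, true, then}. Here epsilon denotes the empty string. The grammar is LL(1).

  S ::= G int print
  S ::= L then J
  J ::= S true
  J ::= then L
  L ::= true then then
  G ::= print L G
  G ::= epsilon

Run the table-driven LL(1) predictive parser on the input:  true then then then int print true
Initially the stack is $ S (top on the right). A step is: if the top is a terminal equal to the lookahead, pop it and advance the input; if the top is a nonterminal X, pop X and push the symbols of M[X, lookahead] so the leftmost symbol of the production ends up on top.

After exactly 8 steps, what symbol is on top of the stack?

step 1: stack=$ S  input=true then then then int print true $  — expand S ::= L then J
step 2: stack=$ J then L  input=true then then then int print true $  — expand L ::= true then then
step 3: stack=$ J then then then true  input=true then then then int print true $  — match true
step 4: stack=$ J then then then  input=then then then int print true $  — match then
step 5: stack=$ J then then  input=then then int print true $  — match then
step 6: stack=$ J then  input=then int print true $  — match then
step 7: stack=$ J  input=int print true $  — expand J ::= S true
step 8: stack=$ true S  input=int print true $  — expand S ::= G int print
Stack after step 8: $ true print int G (top = G).

G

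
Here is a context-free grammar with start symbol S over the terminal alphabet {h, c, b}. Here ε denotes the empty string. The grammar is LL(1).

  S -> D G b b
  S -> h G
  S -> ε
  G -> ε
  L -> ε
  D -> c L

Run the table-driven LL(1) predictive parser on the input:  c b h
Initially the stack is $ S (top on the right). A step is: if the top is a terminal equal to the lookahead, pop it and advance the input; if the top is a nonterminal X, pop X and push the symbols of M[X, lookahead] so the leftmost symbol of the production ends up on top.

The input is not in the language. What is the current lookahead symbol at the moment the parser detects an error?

step 1: stack=$ S  input=c b h $  — expand S -> D G b b
step 2: stack=$ b b G D  input=c b h $  — expand D -> c L
step 3: stack=$ b b G L c  input=c b h $  — match c
step 4: stack=$ b b G L  input=b h $  — expand L -> ε
step 5: stack=$ b b G  input=b h $  — expand G -> ε
step 6: stack=$ b b  input=b h $  — match b
step 7: stack=$ b  input=h $  — error: top is terminal b but lookahead is h

h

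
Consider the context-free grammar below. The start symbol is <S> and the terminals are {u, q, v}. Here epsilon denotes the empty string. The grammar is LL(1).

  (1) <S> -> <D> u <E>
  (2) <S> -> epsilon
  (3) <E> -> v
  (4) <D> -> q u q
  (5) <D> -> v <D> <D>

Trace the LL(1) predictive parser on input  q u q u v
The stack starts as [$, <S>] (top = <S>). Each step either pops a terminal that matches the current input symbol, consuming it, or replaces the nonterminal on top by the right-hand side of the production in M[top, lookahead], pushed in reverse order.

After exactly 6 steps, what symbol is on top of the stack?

     Stack          Input        Action
  1  $ <S>          q u q u v $  expand <S> -> <D> u <E>
  2  $ <E> u <D>    q u q u v $  expand <D> -> q u q
  3  $ <E> u q u q  q u q u v $  match q
  4  $ <E> u q u    u q u v $    match u
  5  $ <E> u q      q u v $      match q
  6  $ <E> u        u v $        match u
Stack after step 6: $ <E> (top = <E>).

<E>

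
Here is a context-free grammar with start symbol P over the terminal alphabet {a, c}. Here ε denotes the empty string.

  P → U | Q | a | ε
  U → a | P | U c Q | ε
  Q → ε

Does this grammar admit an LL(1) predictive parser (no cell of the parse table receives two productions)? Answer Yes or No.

No

FIRST(P) = {ε, a, c}
FIRST(U) = {ε, a, c}
FIRST(Q) = {ε}
FOLLOW(P) = {$, c}
FOLLOW(U) = {$, c}
FOLLOW(Q) = {$, c}
Cell M[P, $] receives both P → U and P → Q and P → ε — the grammar is not LL(1).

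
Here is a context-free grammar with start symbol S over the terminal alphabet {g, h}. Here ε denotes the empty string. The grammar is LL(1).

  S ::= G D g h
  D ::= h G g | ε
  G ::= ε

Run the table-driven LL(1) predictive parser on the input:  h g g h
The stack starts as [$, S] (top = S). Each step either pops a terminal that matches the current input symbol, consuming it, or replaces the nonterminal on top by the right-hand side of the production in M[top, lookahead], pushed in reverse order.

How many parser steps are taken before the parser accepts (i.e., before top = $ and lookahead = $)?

step 1: stack=$ S  input=h g g h $  — expand S ::= G D g h
step 2: stack=$ h g D G  input=h g g h $  — expand G ::= ε
step 3: stack=$ h g D  input=h g g h $  — expand D ::= h G g
step 4: stack=$ h g g G h  input=h g g h $  — match h
step 5: stack=$ h g g G  input=g g h $  — expand G ::= ε
step 6: stack=$ h g g  input=g g h $  — match g
step 7: stack=$ h g  input=g h $  — match g
step 8: stack=$ h  input=h $  — match h
Accept reached after 8 steps.

8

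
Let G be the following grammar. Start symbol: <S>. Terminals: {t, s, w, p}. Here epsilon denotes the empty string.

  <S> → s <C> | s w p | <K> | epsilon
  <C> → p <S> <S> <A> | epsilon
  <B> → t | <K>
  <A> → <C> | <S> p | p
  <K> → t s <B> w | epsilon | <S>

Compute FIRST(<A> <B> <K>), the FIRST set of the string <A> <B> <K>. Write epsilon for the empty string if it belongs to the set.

FIRST(<C>): from <C>→p <S> <S> <A> we get {p}; from <C>→epsilon we get {epsilon}. So FIRST(<C>) = {epsilon, p}.
FIRST(<S>): from <S>→s <C> we get {s}; from <S>→s w p we get {s}; from <S>→<K> we get {epsilon, s, t}; from <S>→epsilon we get {epsilon}. So FIRST(<S>) = {epsilon, s, t}.
FIRST(<A>): from <A>→<C> we get {epsilon, p}; from <A>→<S> p we get {p, s, t}; from <A>→p we get {p}. So FIRST(<A>) = {epsilon, p, s, t}.
FIRST(<K>): from <K>→t s <B> w we get {t}; from <K>→epsilon we get {epsilon}; from <K>→<S> we get {epsilon, s, t}. So FIRST(<K>) = {epsilon, s, t}.
FIRST(<B>): from <B>→t we get {t}; from <B>→<K> we get {epsilon, s, t}. So FIRST(<B>) = {epsilon, s, t}.
FIRST(<A> <B> <K>): take FIRST of each symbol in turn, carrying on past any symbol whose FIRST contains epsilon; result {epsilon, p, s, t}.

{epsilon, p, s, t}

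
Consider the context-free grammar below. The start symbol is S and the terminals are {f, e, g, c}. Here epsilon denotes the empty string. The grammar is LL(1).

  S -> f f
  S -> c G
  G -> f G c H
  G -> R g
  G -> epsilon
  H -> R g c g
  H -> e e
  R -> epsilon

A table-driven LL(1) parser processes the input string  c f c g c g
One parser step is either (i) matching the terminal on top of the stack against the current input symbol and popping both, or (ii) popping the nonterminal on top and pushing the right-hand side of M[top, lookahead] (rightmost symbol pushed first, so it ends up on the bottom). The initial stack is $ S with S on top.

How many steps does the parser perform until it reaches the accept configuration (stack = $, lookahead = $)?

11

step 1: stack=$ S  input=c f c g c g $  — expand S -> c G
step 2: stack=$ G c  input=c f c g c g $  — match c
step 3: stack=$ G  input=f c g c g $  — expand G -> f G c H
step 4: stack=$ H c G f  input=f c g c g $  — match f
step 5: stack=$ H c G  input=c g c g $  — expand G -> epsilon
step 6: stack=$ H c  input=c g c g $  — match c
step 7: stack=$ H  input=g c g $  — expand H -> R g c g
step 8: stack=$ g c g R  input=g c g $  — expand R -> epsilon
step 9: stack=$ g c g  input=g c g $  — match g
step 10: stack=$ g c  input=c g $  — match c
step 11: stack=$ g  input=g $  — match g
Accept reached after 11 steps.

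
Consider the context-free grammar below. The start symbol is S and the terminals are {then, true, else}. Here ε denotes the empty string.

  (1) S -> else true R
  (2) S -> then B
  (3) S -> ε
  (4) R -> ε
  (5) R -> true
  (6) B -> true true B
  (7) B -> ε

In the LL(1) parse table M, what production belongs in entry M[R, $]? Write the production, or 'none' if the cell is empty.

FIRST(S) = {ε, else, then}
FIRST(R) = {ε, true}
FIRST(B) = {ε, true}
FOLLOW(S) includes $ since S is the start symbol.
FOLLOW(S): S appears on no right-hand side. Thus FOLLOW(S) = {$}.
FOLLOW(R): in S->else true R, the suffix after R is empty, so FOLLOW(R) ⊇ FOLLOW(S) = {$}. Thus FOLLOW(R) = {$}.
For R -> ε: FIRST(ε) = {ε}, so it goes in M[R, t] for t ∈ {}; since ε ∈ FIRST, also for every t ∈ FOLLOW(R) = {$}.
For R -> true: FIRST(true) = {true}, so it goes in M[R, t] for t ∈ {true}.

R -> ε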